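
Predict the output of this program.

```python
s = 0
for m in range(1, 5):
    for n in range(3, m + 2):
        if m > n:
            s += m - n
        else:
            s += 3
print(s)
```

m=2,n=3: not 2>3, s = 0+3 = 3
m=3,n=3: not 3>3, s = 3+3 = 6
m=3,n=4: not 3>4, s = 6+3 = 9
m=4,n=3: 4>3, s = 9+1 = 10
m=4,n=4: not 4>4, s = 10+3 = 13
m=4,n=5: not 4>5, s = 13+3 = 16

16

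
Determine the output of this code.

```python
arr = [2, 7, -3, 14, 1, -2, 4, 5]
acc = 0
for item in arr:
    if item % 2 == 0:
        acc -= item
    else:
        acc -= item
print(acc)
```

-28

item=2: even, acc = 0-2 = -2
item=7: not even, acc = (-2)-7 = -9
item=-3: not even, acc = (-9)-(-3) = -6
item=14: even, acc = (-6)-14 = -20
item=1: not even, acc = (-20)-1 = -21
item=-2: even, acc = (-21)-(-2) = -19
item=4: even, acc = (-19)-4 = -23
item=5: not even, acc = (-23)-5 = -28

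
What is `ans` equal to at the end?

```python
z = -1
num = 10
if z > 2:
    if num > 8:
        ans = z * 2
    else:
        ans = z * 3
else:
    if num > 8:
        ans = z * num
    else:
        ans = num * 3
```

-10

z=-1, num=10
z > 2 is False; num > 8 is True
→ ans = z * num = -10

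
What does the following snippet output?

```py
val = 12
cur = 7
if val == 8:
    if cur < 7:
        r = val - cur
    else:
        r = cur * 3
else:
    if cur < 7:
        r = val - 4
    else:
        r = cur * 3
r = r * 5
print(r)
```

105

val=12, cur=7
val == 8 is False; cur < 7 is False
→ r = cur * 3 = 21
r = 21*5 = 105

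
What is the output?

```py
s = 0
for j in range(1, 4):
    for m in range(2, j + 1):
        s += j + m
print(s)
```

15

j=2,m=2: s = 0+4 = 4
j=3,m=2: s = 4+5 = 9
j=3,m=3: s = 9+6 = 15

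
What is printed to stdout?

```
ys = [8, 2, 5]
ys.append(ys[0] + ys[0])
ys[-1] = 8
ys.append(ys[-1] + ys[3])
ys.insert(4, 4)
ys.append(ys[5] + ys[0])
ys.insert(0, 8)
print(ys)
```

append ys[0]+ys[0] = 8+8 = 16 → [8, 2, 5, 16]
ys[-1] = 8 → [8, 2, 5, 8]
append ys[-1]+ys[3] = 8+8 = 16 → [8, 2, 5, 8, 16]
insert 4 at 4 → [8, 2, 5, 8, 4, 16]
append ys[5]+ys[0] = 16+8 = 24 → [8, 2, 5, 8, 4, 16, 24]
insert 8 at 0 → [8, 8, 2, 5, 8, 4, 16, 24]

[8, 8, 2, 5, 8, 4, 16, 24]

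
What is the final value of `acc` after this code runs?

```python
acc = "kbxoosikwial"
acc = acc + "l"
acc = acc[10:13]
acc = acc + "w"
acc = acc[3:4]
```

+ 'l' → 'kbxoosikwiall'
slice [10:13] → 'all'
+ 'w' → 'allw'
slice [3:4] → 'w'

'w'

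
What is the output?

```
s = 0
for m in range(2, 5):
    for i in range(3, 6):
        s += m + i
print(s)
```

63

m=2,i=3: s = 0+5 = 5
m=2,i=4: s = 5+6 = 11
m=2,i=5: s = 11+7 = 18
m=3,i=3: s = 18+6 = 24
m=3,i=4: s = 24+7 = 31
m=3,i=5: s = 31+8 = 39
m=4,i=3: s = 39+7 = 46
m=4,i=4: s = 46+8 = 54
m=4,i=5: s = 54+9 = 63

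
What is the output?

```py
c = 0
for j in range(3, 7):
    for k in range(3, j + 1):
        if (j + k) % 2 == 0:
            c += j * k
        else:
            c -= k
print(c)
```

110

j=3,k=3: even sum, c = 0+9 = 9
j=4,k=3: odd sum, c = 9-3 = 6
j=4,k=4: even sum, c = 6+16 = 22
j=5,k=3: even sum, c = 22+15 = 37
j=5,k=4: odd sum, c = 37-4 = 33
j=5,k=5: even sum, c = 33+25 = 58
j=6,k=3: odd sum, c = 58-3 = 55
j=6,k=4: even sum, c = 55+24 = 79
j=6,k=5: odd sum, c = 79-5 = 74
j=6,k=6: even sum, c = 74+36 = 110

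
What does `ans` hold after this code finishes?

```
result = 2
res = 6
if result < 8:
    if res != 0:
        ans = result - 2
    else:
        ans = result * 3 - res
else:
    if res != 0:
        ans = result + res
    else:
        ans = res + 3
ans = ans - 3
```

-3

result=2, res=6
result < 8 is True; res != 0 is True
→ ans = result - 2 = 0
ans = 0-3 = -3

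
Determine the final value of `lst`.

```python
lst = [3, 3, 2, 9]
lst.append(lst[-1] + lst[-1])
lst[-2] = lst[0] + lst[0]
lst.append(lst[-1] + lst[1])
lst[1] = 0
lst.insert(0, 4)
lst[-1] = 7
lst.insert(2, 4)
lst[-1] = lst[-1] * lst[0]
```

append lst[-1]+lst[-1] = 9+9 = 18 → [3, 3, 2, 9, 18]
lst[-2] = lst[0]+lst[0] = 3+3 = 6 → [3, 3, 2, 6, 18]
append lst[-1]+lst[1] = 18+3 = 21 → [3, 3, 2, 6, 18, 21]
lst[1] = 0 → [3, 0, 2, 6, 18, 21]
insert 4 at 0 → [4, 3, 0, 2, 6, 18, 21]
lst[-1] = 7 → [4, 3, 0, 2, 6, 18, 7]
insert 4 at 2 → [4, 3, 4, 0, 2, 6, 18, 7]
lst[-1] = lst[-1]*lst[0] = 7*4 = 28 → [4, 3, 4, 0, 2, 6, 18, 28]

[4, 3, 4, 0, 2, 6, 18, 28]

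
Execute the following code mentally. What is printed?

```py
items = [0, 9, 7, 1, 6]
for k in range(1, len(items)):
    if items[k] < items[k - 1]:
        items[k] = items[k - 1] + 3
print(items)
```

k=1: 9>=0, unchanged → [0, 9, 7, 1, 6]
k=2: 7<9, items[2] = 9+3 = 12 → [0, 9, 12, 1, 6]
k=3: 1<12, items[3] = 12+3 = 15 → [0, 9, 12, 15, 6]
k=4: 6<15, items[4] = 15+3 = 18 → [0, 9, 12, 15, 18]

[0, 9, 12, 15, 18]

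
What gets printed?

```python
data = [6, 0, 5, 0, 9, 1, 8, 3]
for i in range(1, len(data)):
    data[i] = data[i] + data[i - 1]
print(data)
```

i=1: data[1] = 0+6 = 6 → [6, 6, 5, 0, 9, 1, 8, 3]
i=2: data[2] = 5+6 = 11 → [6, 6, 11, 0, 9, 1, 8, 3]
i=3: data[3] = 0+11 = 11 → [6, 6, 11, 11, 9, 1, 8, 3]
i=4: data[4] = 9+11 = 20 → [6, 6, 11, 11, 20, 1, 8, 3]
i=5: data[5] = 1+20 = 21 → [6, 6, 11, 11, 20, 21, 8, 3]
i=6: data[6] = 8+21 = 29 → [6, 6, 11, 11, 20, 21, 29, 3]
i=7: data[7] = 3+29 = 32 → [6, 6, 11, 11, 20, 21, 29, 32]

[6, 6, 11, 11, 20, 21, 29, 32]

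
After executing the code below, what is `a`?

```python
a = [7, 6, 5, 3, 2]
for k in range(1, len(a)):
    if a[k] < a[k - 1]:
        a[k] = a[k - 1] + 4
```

k=1: 6<7, a[1] = 7+4 = 11 → [7, 11, 5, 3, 2]
k=2: 5<11, a[2] = 11+4 = 15 → [7, 11, 15, 3, 2]
k=3: 3<15, a[3] = 15+4 = 19 → [7, 11, 15, 19, 2]
k=4: 2<19, a[4] = 19+4 = 23 → [7, 11, 15, 19, 23]

[7, 11, 15, 19, 23]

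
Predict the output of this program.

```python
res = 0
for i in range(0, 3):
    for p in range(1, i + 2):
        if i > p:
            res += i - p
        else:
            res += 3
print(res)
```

i=0,p=1: not 0>1, res = 0+3 = 3
i=1,p=1: not 1>1, res = 3+3 = 6
i=1,p=2: not 1>2, res = 6+3 = 9
i=2,p=1: 2>1, res = 9+1 = 10
i=2,p=2: not 2>2, res = 10+3 = 13
i=2,p=3: not 2>3, res = 13+3 = 16

16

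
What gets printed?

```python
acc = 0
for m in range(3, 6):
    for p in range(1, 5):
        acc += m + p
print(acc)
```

78

m=3,p=1: acc = 0+4 = 4
m=3,p=2: acc = 4+5 = 9
m=3,p=3: acc = 9+6 = 15
m=3,p=4: acc = 15+7 = 22
m=4,p=1: acc = 22+5 = 27
m=4,p=2: acc = 27+6 = 33
m=4,p=3: acc = 33+7 = 40
m=4,p=4: acc = 40+8 = 48
m=5,p=1: acc = 48+6 = 54
m=5,p=2: acc = 54+7 = 61
m=5,p=3: acc = 61+8 = 69
m=5,p=4: acc = 69+9 = 78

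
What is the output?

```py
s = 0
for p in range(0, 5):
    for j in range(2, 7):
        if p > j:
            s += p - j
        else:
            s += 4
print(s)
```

92

p=0,j=2: not 0>2, s = 0+4 = 4
p=0,j=3: not 0>3, s = 4+4 = 8
p=0,j=4: not 0>4, s = 8+4 = 12
p=0,j=5: not 0>5, s = 12+4 = 16
p=0,j=6: not 0>6, s = 16+4 = 20
p=1,j=2: not 1>2, s = 20+4 = 24
p=1,j=3: not 1>3, s = 24+4 = 28
p=1,j=4: not 1>4, s = 28+4 = 32
p=1,j=5: not 1>5, s = 32+4 = 36
p=1,j=6: not 1>6, s = 36+4 = 40
p=2,j=2: not 2>2, s = 40+4 = 44
p=2,j=3: not 2>3, s = 44+4 = 48
p=2,j=4: not 2>4, s = 48+4 = 52
p=2,j=5: not 2>5, s = 52+4 = 56
p=2,j=6: not 2>6, s = 56+4 = 60
p=3,j=2: 3>2, s = 60+1 = 61
p=3,j=3: not 3>3, s = 61+4 = 65
p=3,j=4: not 3>4, s = 65+4 = 69
p=3,j=5: not 3>5, s = 69+4 = 73
p=3,j=6: not 3>6, s = 73+4 = 77
p=4,j=2: 4>2, s = 77+2 = 79
p=4,j=3: 4>3, s = 79+1 = 80
p=4,j=4: not 4>4, s = 80+4 = 84
p=4,j=5: not 4>5, s = 84+4 = 88
p=4,j=6: not 4>6, s = 88+4 = 92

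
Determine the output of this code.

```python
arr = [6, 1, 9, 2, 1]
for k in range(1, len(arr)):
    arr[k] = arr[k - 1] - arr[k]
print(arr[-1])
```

k=1: arr[1] = 6-1 = 5 → [6, 5, 9, 2, 1]
k=2: arr[2] = 5-9 = -4 → [6, 5, -4, 2, 1]
k=3: arr[3] = (-4)-2 = -6 → [6, 5, -4, -6, 1]
k=4: arr[4] = (-6)-1 = -7 → [6, 5, -4, -6, -7]

-7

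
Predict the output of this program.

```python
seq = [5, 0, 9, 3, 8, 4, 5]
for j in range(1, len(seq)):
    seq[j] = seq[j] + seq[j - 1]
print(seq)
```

j=1: seq[1] = 0+5 = 5 → [5, 5, 9, 3, 8, 4, 5]
j=2: seq[2] = 9+5 = 14 → [5, 5, 14, 3, 8, 4, 5]
j=3: seq[3] = 3+14 = 17 → [5, 5, 14, 17, 8, 4, 5]
j=4: seq[4] = 8+17 = 25 → [5, 5, 14, 17, 25, 4, 5]
j=5: seq[5] = 4+25 = 29 → [5, 5, 14, 17, 25, 29, 5]
j=6: seq[6] = 5+29 = 34 → [5, 5, 14, 17, 25, 29, 34]

[5, 5, 14, 17, 25, 29, 34]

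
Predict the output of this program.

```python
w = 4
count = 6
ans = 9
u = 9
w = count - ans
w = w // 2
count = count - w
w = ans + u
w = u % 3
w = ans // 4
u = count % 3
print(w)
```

w = 6-9 = -3
w = (-3)//2 = -2
count = 6-(-2) = 8
w = 9+9 = 18
w = 9%3 = 0
w = 9//4 = 2
u = 8%3 = 2

2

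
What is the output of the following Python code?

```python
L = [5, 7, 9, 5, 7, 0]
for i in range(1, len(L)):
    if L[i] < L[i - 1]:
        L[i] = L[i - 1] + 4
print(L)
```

[5, 7, 9, 13, 17, 21]

i=1: 7>=5, unchanged → [5, 7, 9, 5, 7, 0]
i=2: 9>=7, unchanged → [5, 7, 9, 5, 7, 0]
i=3: 5<9, L[3] = 9+4 = 13 → [5, 7, 9, 13, 7, 0]
i=4: 7<13, L[4] = 13+4 = 17 → [5, 7, 9, 13, 17, 0]
i=5: 0<17, L[5] = 17+4 = 21 → [5, 7, 9, 13, 17, 21]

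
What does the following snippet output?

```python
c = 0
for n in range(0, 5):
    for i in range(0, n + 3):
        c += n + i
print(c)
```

115

n=0,i=0: c = 0+0 = 0
n=0,i=1: c = 0+1 = 1
n=0,i=2: c = 1+2 = 3
n=1,i=0: c = 3+1 = 4
n=1,i=1: c = 4+2 = 6
n=1,i=2: c = 6+3 = 9
n=1,i=3: c = 9+4 = 13
n=2,i=0: c = 13+2 = 15
n=2,i=1: c = 15+3 = 18
n=2,i=2: c = 18+4 = 22
n=2,i=3: c = 22+5 = 27
n=2,i=4: c = 27+6 = 33
n=3,i=0: c = 33+3 = 36
n=3,i=1: c = 36+4 = 40
n=3,i=2: c = 40+5 = 45
n=3,i=3: c = 45+6 = 51
n=3,i=4: c = 51+7 = 58
n=3,i=5: c = 58+8 = 66
n=4,i=0: c = 66+4 = 70
n=4,i=1: c = 70+5 = 75
n=4,i=2: c = 75+6 = 81
n=4,i=3: c = 81+7 = 88
n=4,i=4: c = 88+8 = 96
n=4,i=5: c = 96+9 = 105
n=4,i=6: c = 105+10 = 115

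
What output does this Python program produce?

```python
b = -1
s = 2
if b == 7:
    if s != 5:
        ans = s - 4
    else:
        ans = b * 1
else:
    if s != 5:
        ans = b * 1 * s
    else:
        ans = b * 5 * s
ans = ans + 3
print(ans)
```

1

b=-1, s=2
b == 7 is False; s != 5 is True
→ ans = b * 1 * s = -2
ans = (-2)+3 = 1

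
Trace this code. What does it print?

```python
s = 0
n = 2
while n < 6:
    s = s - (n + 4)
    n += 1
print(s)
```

n=2: s = 0-6 = -6
n=3: s = (-6)-7 = -13
n=4: s = (-13)-8 = -21
n=5: s = (-21)-9 = -30

-30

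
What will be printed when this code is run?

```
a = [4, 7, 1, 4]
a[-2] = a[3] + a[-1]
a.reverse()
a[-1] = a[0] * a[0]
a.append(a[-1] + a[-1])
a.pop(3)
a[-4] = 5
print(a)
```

a[-2] = a[3]+a[-1] = 4+4 = 8 → [4, 7, 8, 4]
reverse → [4, 8, 7, 4]
a[-1] = a[0]*a[0] = 4*4 = 16 → [4, 8, 7, 16]
append a[-1]+a[-1] = 16+16 = 32 → [4, 8, 7, 16, 32]
pop(3) removes 16 → [4, 8, 7, 32]
a[-4] = 5 → [5, 8, 7, 32]

[5, 8, 7, 32]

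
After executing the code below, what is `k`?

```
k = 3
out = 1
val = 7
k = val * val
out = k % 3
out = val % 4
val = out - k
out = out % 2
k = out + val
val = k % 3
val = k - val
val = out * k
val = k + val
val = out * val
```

k = 7*7 = 49
out = 49%3 = 1
out = 7%4 = 3
val = 3-49 = -46
out = 3%2 = 1
k = 1+(-46) = -45
val = (-45)%3 = 0
val = (-45)-0 = -45
val = 1*(-45) = -45
val = (-45)+(-45) = -90
val = 1*(-90) = -90

-45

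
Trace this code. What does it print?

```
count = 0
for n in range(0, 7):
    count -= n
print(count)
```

n=0: count = 0-0 = 0
n=1: count = 0-1 = -1
n=2: count = (-1)-2 = -3
n=3: count = (-3)-3 = -6
n=4: count = (-6)-4 = -10
n=5: count = (-10)-5 = -15
n=6: count = (-15)-6 = -21

-21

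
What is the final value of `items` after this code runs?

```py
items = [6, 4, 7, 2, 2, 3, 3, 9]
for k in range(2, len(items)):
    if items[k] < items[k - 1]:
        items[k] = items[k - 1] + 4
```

[6, 4, 7, 11, 15, 19, 23, 27]

k=2: 7>=4, unchanged → [6, 4, 7, 2, 2, 3, 3, 9]
k=3: 2<7, items[3] = 7+4 = 11 → [6, 4, 7, 11, 2, 3, 3, 9]
k=4: 2<11, items[4] = 11+4 = 15 → [6, 4, 7, 11, 15, 3, 3, 9]
k=5: 3<15, items[5] = 15+4 = 19 → [6, 4, 7, 11, 15, 19, 3, 9]
k=6: 3<19, items[6] = 19+4 = 23 → [6, 4, 7, 11, 15, 19, 23, 9]
k=7: 9<23, items[7] = 23+4 = 27 → [6, 4, 7, 11, 15, 19, 23, 27]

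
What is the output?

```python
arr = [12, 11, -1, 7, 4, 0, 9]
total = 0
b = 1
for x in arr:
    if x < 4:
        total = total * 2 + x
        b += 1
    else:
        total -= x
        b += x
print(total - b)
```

-171

x=12: not <4, total = 0-12 = -12; b=13
x=11: not <4, total = (-12)-11 = -23; b=24
x=-1: <4, total = (-23)*2+(-1) = -47; b=25
x=7: not <4, total = (-47)-7 = -54; b=32
x=4: not <4, total = (-54)-4 = -58; b=36
x=0: <4, total = (-58)*2+0 = -116; b=37
x=9: not <4, total = (-116)-9 = -125; b=46
total-b = (-125)-46 = -171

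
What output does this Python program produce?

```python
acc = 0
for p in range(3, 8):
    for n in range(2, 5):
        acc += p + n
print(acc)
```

120

p=3,n=2: acc = 0+5 = 5
p=3,n=3: acc = 5+6 = 11
p=3,n=4: acc = 11+7 = 18
p=4,n=2: acc = 18+6 = 24
p=4,n=3: acc = 24+7 = 31
p=4,n=4: acc = 31+8 = 39
p=5,n=2: acc = 39+7 = 46
p=5,n=3: acc = 46+8 = 54
p=5,n=4: acc = 54+9 = 63
p=6,n=2: acc = 63+8 = 71
p=6,n=3: acc = 71+9 = 80
p=6,n=4: acc = 80+10 = 90
p=7,n=2: acc = 90+9 = 99
p=7,n=3: acc = 99+10 = 109
p=7,n=4: acc = 109+11 = 120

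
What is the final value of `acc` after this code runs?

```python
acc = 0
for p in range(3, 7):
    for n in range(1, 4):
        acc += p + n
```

p=3,n=1: acc = 0+4 = 4
p=3,n=2: acc = 4+5 = 9
p=3,n=3: acc = 9+6 = 15
p=4,n=1: acc = 15+5 = 20
p=4,n=2: acc = 20+6 = 26
p=4,n=3: acc = 26+7 = 33
p=5,n=1: acc = 33+6 = 39
p=5,n=2: acc = 39+7 = 46
p=5,n=3: acc = 46+8 = 54
p=6,n=1: acc = 54+7 = 61
p=6,n=2: acc = 61+8 = 69
p=6,n=3: acc = 69+9 = 78

78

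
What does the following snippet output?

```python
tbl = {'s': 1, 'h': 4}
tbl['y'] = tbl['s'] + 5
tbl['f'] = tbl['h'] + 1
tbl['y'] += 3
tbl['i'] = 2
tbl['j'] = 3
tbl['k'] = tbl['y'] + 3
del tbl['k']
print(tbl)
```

tbl['y'] = tbl['s']+5 = 6 → {'s': 1, 'h': 4, 'y': 6}
tbl['f'] = tbl['h']+1 = 5 → {'s': 1, 'h': 4, 'y': 6, 'f': 5}
tbl['y'] = 6+3 = 9 → {'s': 1, 'h': 4, 'y': 9, 'f': 5}
tbl['i'] = 2 → {'s': 1, 'h': 4, 'y': 9, 'f': 5, 'i': 2}
tbl['j'] = 3 → {'s': 1, 'h': 4, 'y': 9, 'f': 5, 'i': 2, 'j': 3}
tbl['k'] = tbl['y']+3 = 12 → {'s': 1, 'h': 4, 'y': 9, 'f': 5, 'i': 2, 'j': 3, 'k': 12}
del 'k' → {'s': 1, 'h': 4, 'y': 9, 'f': 5, 'i': 2, 'j': 3}

{'s': 1, 'h': 4, 'y': 9, 'f': 5, 'i': 2, 'j': 3}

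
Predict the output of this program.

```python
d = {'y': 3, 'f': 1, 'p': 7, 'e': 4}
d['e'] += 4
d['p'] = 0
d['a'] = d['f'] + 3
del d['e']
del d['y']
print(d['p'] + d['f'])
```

d['e'] = 4+4 = 8 → {'y': 3, 'f': 1, 'p': 7, 'e': 8}
d['p'] = 0 → {'y': 3, 'f': 1, 'p': 0, 'e': 8}
d['a'] = d['f']+3 = 4 → {'y': 3, 'f': 1, 'p': 0, 'e': 8, 'a': 4}
del 'e' → {'y': 3, 'f': 1, 'p': 0, 'a': 4}
del 'y' → {'f': 1, 'p': 0, 'a': 4}
d['p']+d['f'] = 0+1 = 1

1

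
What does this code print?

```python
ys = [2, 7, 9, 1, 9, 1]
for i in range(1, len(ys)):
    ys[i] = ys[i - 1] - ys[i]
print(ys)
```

i=1: ys[1] = 2-7 = -5 → [2, -5, 9, 1, 9, 1]
i=2: ys[2] = (-5)-9 = -14 → [2, -5, -14, 1, 9, 1]
i=3: ys[3] = (-14)-1 = -15 → [2, -5, -14, -15, 9, 1]
i=4: ys[4] = (-15)-9 = -24 → [2, -5, -14, -15, -24, 1]
i=5: ys[5] = (-24)-1 = -25 → [2, -5, -14, -15, -24, -25]

[2, -5, -14, -15, -24, -25]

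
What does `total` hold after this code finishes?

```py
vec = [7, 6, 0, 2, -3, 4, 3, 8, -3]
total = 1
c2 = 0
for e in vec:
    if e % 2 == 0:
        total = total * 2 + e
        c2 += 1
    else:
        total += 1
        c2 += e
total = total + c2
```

e=7: not even, total = 1+1 = 2; c2=7
e=6: even, total = 2*2+6 = 10; c2=8
e=0: even, total = 10*2+0 = 20; c2=9
e=2: even, total = 20*2+2 = 42; c2=10
e=-3: not even, total = 42+1 = 43; c2=7
e=4: even, total = 43*2+4 = 90; c2=8
e=3: not even, total = 90+1 = 91; c2=11
e=8: even, total = 91*2+8 = 190; c2=12
e=-3: not even, total = 190+1 = 191; c2=9
total+c2 = 191+9 = 200

200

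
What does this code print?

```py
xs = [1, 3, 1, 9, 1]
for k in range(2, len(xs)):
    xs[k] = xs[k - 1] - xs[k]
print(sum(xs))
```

-9

k=2: xs[2] = 3-1 = 2 → [1, 3, 2, 9, 1]
k=3: xs[3] = 2-9 = -7 → [1, 3, 2, -7, 1]
k=4: xs[4] = (-7)-1 = -8 → [1, 3, 2, -7, -8]
sum = -9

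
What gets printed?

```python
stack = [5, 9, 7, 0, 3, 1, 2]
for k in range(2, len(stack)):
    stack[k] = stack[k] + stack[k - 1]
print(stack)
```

[5, 9, 16, 16, 19, 20, 22]

k=2: stack[2] = 7+9 = 16 → [5, 9, 16, 0, 3, 1, 2]
k=3: stack[3] = 0+16 = 16 → [5, 9, 16, 16, 3, 1, 2]
k=4: stack[4] = 3+16 = 19 → [5, 9, 16, 16, 19, 1, 2]
k=5: stack[5] = 1+19 = 20 → [5, 9, 16, 16, 19, 20, 2]
k=6: stack[6] = 2+20 = 22 → [5, 9, 16, 16, 19, 20, 22]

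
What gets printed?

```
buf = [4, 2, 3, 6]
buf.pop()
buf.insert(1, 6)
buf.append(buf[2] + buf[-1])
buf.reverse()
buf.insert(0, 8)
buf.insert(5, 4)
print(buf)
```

pop() removes 6 → [4, 2, 3]
insert 6 at 1 → [4, 6, 2, 3]
append buf[2]+buf[-1] = 2+3 = 5 → [4, 6, 2, 3, 5]
reverse → [5, 3, 2, 6, 4]
insert 8 at 0 → [8, 5, 3, 2, 6, 4]
insert 4 at 5 → [8, 5, 3, 2, 6, 4, 4]

[8, 5, 3, 2, 6, 4, 4]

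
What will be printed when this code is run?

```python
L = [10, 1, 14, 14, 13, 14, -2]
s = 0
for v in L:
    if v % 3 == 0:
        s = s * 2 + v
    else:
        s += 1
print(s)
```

7

v=10: not %3==0, s = 0+1 = 1
v=1: not %3==0, s = 1+1 = 2
v=14: not %3==0, s = 2+1 = 3
v=14: not %3==0, s = 3+1 = 4
v=13: not %3==0, s = 4+1 = 5
v=14: not %3==0, s = 5+1 = 6
v=-2: not %3==0, s = 6+1 = 7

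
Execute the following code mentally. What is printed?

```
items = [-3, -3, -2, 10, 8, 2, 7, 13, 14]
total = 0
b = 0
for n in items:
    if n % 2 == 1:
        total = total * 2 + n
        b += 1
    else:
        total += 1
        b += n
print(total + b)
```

n=-3: odd, total = 0*2+(-3) = -3; b=1
n=-3: odd, total = (-3)*2+(-3) = -9; b=2
n=-2: not odd, total = (-9)+1 = -8; b=0
n=10: not odd, total = (-8)+1 = -7; b=10
n=8: not odd, total = (-7)+1 = -6; b=18
n=2: not odd, total = (-6)+1 = -5; b=20
n=7: odd, total = (-5)*2+7 = -3; b=21
n=13: odd, total = (-3)*2+13 = 7; b=22
n=14: not odd, total = 7+1 = 8; b=36
total+b = 8+36 = 44

44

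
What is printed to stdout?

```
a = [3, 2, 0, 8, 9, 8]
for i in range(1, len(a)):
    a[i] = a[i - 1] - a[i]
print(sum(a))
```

-42

i=1: a[1] = 3-2 = 1 → [3, 1, 0, 8, 9, 8]
i=2: a[2] = 1-0 = 1 → [3, 1, 1, 8, 9, 8]
i=3: a[3] = 1-8 = -7 → [3, 1, 1, -7, 9, 8]
i=4: a[4] = (-7)-9 = -16 → [3, 1, 1, -7, -16, 8]
i=5: a[5] = (-16)-8 = -24 → [3, 1, 1, -7, -16, -24]
sum = -42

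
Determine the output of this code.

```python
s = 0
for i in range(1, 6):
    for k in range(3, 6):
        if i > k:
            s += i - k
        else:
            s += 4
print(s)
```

i=1,k=3: not 1>3, s = 0+4 = 4
i=1,k=4: not 1>4, s = 4+4 = 8
i=1,k=5: not 1>5, s = 8+4 = 12
i=2,k=3: not 2>3, s = 12+4 = 16
i=2,k=4: not 2>4, s = 16+4 = 20
i=2,k=5: not 2>5, s = 20+4 = 24
i=3,k=3: not 3>3, s = 24+4 = 28
i=3,k=4: not 3>4, s = 28+4 = 32
i=3,k=5: not 3>5, s = 32+4 = 36
i=4,k=3: 4>3, s = 36+1 = 37
i=4,k=4: not 4>4, s = 37+4 = 41
i=4,k=5: not 4>5, s = 41+4 = 45
i=5,k=3: 5>3, s = 45+2 = 47
i=5,k=4: 5>4, s = 47+1 = 48
i=5,k=5: not 5>5, s = 48+4 = 52

52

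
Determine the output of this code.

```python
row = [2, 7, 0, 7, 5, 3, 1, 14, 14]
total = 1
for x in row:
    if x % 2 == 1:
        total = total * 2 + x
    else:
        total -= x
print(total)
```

x=2: not odd, total = 1-2 = -1
x=7: odd, total = (-1)*2+7 = 5
x=0: not odd, total = 5-0 = 5
x=7: odd, total = 5*2+7 = 17
x=5: odd, total = 17*2+5 = 39
x=3: odd, total = 39*2+3 = 81
x=1: odd, total = 81*2+1 = 163
x=14: not odd, total = 163-14 = 149
x=14: not odd, total = 149-14 = 135

135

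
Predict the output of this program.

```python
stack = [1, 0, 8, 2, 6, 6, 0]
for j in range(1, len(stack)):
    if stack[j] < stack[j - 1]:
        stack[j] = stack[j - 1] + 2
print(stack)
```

j=1: 0<1, stack[1] = 1+2 = 3 → [1, 3, 8, 2, 6, 6, 0]
j=2: 8>=3, unchanged → [1, 3, 8, 2, 6, 6, 0]
j=3: 2<8, stack[3] = 8+2 = 10 → [1, 3, 8, 10, 6, 6, 0]
j=4: 6<10, stack[4] = 10+2 = 12 → [1, 3, 8, 10, 12, 6, 0]
j=5: 6<12, stack[5] = 12+2 = 14 → [1, 3, 8, 10, 12, 14, 0]
j=6: 0<14, stack[6] = 14+2 = 16 → [1, 3, 8, 10, 12, 14, 16]

[1, 3, 8, 10, 12, 14, 16]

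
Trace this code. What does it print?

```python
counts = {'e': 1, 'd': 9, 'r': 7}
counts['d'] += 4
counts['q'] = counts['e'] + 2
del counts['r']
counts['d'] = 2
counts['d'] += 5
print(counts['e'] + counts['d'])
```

counts['d'] = 9+4 = 13 → {'e': 1, 'd': 13, 'r': 7}
counts['q'] = counts['e']+2 = 3 → {'e': 1, 'd': 13, 'r': 7, 'q': 3}
del 'r' → {'e': 1, 'd': 13, 'q': 3}
counts['d'] = 2 → {'e': 1, 'd': 2, 'q': 3}
counts['d'] = 2+5 = 7 → {'e': 1, 'd': 7, 'q': 3}
counts['e']+counts['d'] = 1+7 = 8

8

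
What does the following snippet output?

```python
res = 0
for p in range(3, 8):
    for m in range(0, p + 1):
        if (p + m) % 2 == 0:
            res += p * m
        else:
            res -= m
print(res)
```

p=3,m=0: odd sum, res = 0-0 = 0
p=3,m=1: even sum, res = 0+3 = 3
p=3,m=2: odd sum, res = 3-2 = 1
p=3,m=3: even sum, res = 1+9 = 10
p=4,m=0: even sum, res = 10+0 = 10
p=4,m=1: odd sum, res = 10-1 = 9
p=4,m=2: even sum, res = 9+8 = 17
p=4,m=3: odd sum, res = 17-3 = 14
p=4,m=4: even sum, res = 14+16 = 30
p=5,m=0: odd sum, res = 30-0 = 30
p=5,m=1: even sum, res = 30+5 = 35
p=5,m=2: odd sum, res = 35-2 = 33
p=5,m=3: even sum, res = 33+15 = 48
p=5,m=4: odd sum, res = 48-4 = 44
p=5,m=5: even sum, res = 44+25 = 69
p=6,m=0: even sum, res = 69+0 = 69
p=6,m=1: odd sum, res = 69-1 = 68
p=6,m=2: even sum, res = 68+12 = 80
p=6,m=3: odd sum, res = 80-3 = 77
p=6,m=4: even sum, res = 77+24 = 101
p=6,m=5: odd sum, res = 101-5 = 96
p=6,m=6: even sum, res = 96+36 = 132
p=7,m=0: odd sum, res = 132-0 = 132
p=7,m=1: even sum, res = 132+7 = 139
p=7,m=2: odd sum, res = 139-2 = 137
p=7,m=3: even sum, res = 137+21 = 158
p=7,m=4: odd sum, res = 158-4 = 154
p=7,m=5: even sum, res = 154+35 = 189
p=7,m=6: odd sum, res = 189-6 = 183
p=7,m=7: even sum, res = 183+49 = 232

232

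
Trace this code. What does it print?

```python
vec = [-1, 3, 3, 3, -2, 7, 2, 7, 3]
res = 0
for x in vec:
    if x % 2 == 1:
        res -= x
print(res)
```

-25

x=-1: odd, res = 0-(-1) = 1
x=3: odd, res = 1-3 = -2
x=3: odd, res = (-2)-3 = -5
x=3: odd, res = (-5)-3 = -8
x=-2: not odd
x=7: odd, res = (-8)-7 = -15
x=2: not odd
x=7: odd, res = (-15)-7 = -22
x=3: odd, res = (-22)-3 = -25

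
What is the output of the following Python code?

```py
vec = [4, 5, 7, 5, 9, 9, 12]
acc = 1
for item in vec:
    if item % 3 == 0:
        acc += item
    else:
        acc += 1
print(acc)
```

35

item=4: not %3==0, acc = 1+1 = 2
item=5: not %3==0, acc = 2+1 = 3
item=7: not %3==0, acc = 3+1 = 4
item=5: not %3==0, acc = 4+1 = 5
item=9: %3==0, acc = 5+9 = 14
item=9: %3==0, acc = 14+9 = 23
item=12: %3==0, acc = 23+12 = 35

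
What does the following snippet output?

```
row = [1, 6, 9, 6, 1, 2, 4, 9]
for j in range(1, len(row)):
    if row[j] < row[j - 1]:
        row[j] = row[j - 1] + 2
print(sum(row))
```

j=1: 6>=1, unchanged → [1, 6, 9, 6, 1, 2, 4, 9]
j=2: 9>=6, unchanged → [1, 6, 9, 6, 1, 2, 4, 9]
j=3: 6<9, row[3] = 9+2 = 11 → [1, 6, 9, 11, 1, 2, 4, 9]
j=4: 1<11, row[4] = 11+2 = 13 → [1, 6, 9, 11, 13, 2, 4, 9]
j=5: 2<13, row[5] = 13+2 = 15 → [1, 6, 9, 11, 13, 15, 4, 9]
j=6: 4<15, row[6] = 15+2 = 17 → [1, 6, 9, 11, 13, 15, 17, 9]
j=7: 9<17, row[7] = 17+2 = 19 → [1, 6, 9, 11, 13, 15, 17, 19]
sum = 91

91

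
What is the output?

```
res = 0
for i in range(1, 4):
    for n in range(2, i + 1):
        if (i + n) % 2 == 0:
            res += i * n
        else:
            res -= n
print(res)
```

11

i=2,n=2: even sum, res = 0+4 = 4
i=3,n=2: odd sum, res = 4-2 = 2
i=3,n=3: even sum, res = 2+9 = 11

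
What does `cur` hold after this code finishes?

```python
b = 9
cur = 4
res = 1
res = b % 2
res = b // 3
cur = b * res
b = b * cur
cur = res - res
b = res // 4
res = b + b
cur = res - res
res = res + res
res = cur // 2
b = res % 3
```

res = 9%2 = 1
res = 9//3 = 3
cur = 9*3 = 27
b = 9*27 = 243
cur = 3-3 = 0
b = 3//4 = 0
res = 0+0 = 0
cur = 0-0 = 0
res = 0+0 = 0
res = 0//2 = 0
b = 0%3 = 0

0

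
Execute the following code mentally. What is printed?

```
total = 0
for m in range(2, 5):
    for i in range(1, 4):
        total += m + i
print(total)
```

45

m=2,i=1: total = 0+3 = 3
m=2,i=2: total = 3+4 = 7
m=2,i=3: total = 7+5 = 12
m=3,i=1: total = 12+4 = 16
m=3,i=2: total = 16+5 = 21
m=3,i=3: total = 21+6 = 27
m=4,i=1: total = 27+5 = 32
m=4,i=2: total = 32+6 = 38
m=4,i=3: total = 38+7 = 45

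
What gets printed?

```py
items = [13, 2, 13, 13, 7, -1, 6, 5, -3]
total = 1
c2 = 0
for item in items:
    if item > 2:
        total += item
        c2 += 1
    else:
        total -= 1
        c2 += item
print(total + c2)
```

59

item=13: >2, total = 1+13 = 14; c2=1
item=2: not >2, total = 14-1 = 13; c2=3
item=13: >2, total = 13+13 = 26; c2=4
item=13: >2, total = 26+13 = 39; c2=5
item=7: >2, total = 39+7 = 46; c2=6
item=-1: not >2, total = 46-1 = 45; c2=5
item=6: >2, total = 45+6 = 51; c2=6
item=5: >2, total = 51+5 = 56; c2=7
item=-3: not >2, total = 56-1 = 55; c2=4
total+c2 = 55+4 = 59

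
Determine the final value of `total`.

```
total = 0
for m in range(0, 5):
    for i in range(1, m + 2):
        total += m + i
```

75

m=0,i=1: total = 0+1 = 1
m=1,i=1: total = 1+2 = 3
m=1,i=2: total = 3+3 = 6
m=2,i=1: total = 6+3 = 9
m=2,i=2: total = 9+4 = 13
m=2,i=3: total = 13+5 = 18
m=3,i=1: total = 18+4 = 22
m=3,i=2: total = 22+5 = 27
m=3,i=3: total = 27+6 = 33
m=3,i=4: total = 33+7 = 40
m=4,i=1: total = 40+5 = 45
m=4,i=2: total = 45+6 = 51
m=4,i=3: total = 51+7 = 58
m=4,i=4: total = 58+8 = 66
m=4,i=5: total = 66+9 = 75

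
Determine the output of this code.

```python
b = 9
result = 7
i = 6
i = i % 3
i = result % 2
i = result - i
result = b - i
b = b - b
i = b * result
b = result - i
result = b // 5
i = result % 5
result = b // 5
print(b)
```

3

i = 6%3 = 0
i = 7%2 = 1
i = 7-1 = 6
result = 9-6 = 3
b = 9-9 = 0
i = 0*3 = 0
b = 3-0 = 3
result = 3//5 = 0
i = 0%5 = 0
result = 3//5 = 0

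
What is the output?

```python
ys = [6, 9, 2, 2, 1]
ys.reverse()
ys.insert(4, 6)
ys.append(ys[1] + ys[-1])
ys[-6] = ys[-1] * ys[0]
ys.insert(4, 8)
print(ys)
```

reverse → [1, 2, 2, 9, 6]
insert 6 at 4 → [1, 2, 2, 9, 6, 6]
append ys[1]+ys[-1] = 2+6 = 8 → [1, 2, 2, 9, 6, 6, 8]
ys[-6] = ys[-1]*ys[0] = 8*1 = 8 → [1, 8, 2, 9, 6, 6, 8]
insert 8 at 4 → [1, 8, 2, 9, 8, 6, 6, 8]

[1, 8, 2, 9, 8, 6, 6, 8]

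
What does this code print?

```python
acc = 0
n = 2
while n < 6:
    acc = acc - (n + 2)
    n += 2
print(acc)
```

-10

n=2: acc = 0-4 = -4
n=4: acc = (-4)-6 = -10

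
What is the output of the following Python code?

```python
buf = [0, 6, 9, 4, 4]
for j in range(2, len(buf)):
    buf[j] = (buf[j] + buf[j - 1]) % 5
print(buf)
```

j=2: buf[2] = (9+6)%5 = 0 → [0, 6, 0, 4, 4]
j=3: buf[3] = (4+0)%5 = 4 → [0, 6, 0, 4, 4]
j=4: buf[4] = (4+4)%5 = 3 → [0, 6, 0, 4, 3]

[0, 6, 0, 4, 3]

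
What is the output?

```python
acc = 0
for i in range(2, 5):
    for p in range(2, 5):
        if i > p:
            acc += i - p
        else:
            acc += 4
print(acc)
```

i=2,p=2: not 2>2, acc = 0+4 = 4
i=2,p=3: not 2>3, acc = 4+4 = 8
i=2,p=4: not 2>4, acc = 8+4 = 12
i=3,p=2: 3>2, acc = 12+1 = 13
i=3,p=3: not 3>3, acc = 13+4 = 17
i=3,p=4: not 3>4, acc = 17+4 = 21
i=4,p=2: 4>2, acc = 21+2 = 23
i=4,p=3: 4>3, acc = 23+1 = 24
i=4,p=4: not 4>4, acc = 24+4 = 28

28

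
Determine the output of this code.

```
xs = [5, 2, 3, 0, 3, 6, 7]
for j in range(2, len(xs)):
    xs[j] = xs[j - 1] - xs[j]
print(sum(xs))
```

-26

j=2: xs[2] = 2-3 = -1 → [5, 2, -1, 0, 3, 6, 7]
j=3: xs[3] = (-1)-0 = -1 → [5, 2, -1, -1, 3, 6, 7]
j=4: xs[4] = (-1)-3 = -4 → [5, 2, -1, -1, -4, 6, 7]
j=5: xs[5] = (-4)-6 = -10 → [5, 2, -1, -1, -4, -10, 7]
j=6: xs[6] = (-10)-7 = -17 → [5, 2, -1, -1, -4, -10, -17]
sum = -26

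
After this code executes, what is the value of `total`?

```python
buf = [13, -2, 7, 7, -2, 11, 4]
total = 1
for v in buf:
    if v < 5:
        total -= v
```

v=13: not <5
v=-2: <5, total = 1-(-2) = 3
v=7: not <5
v=7: not <5
v=-2: <5, total = 3-(-2) = 5
v=11: not <5
v=4: <5, total = 5-4 = 1

1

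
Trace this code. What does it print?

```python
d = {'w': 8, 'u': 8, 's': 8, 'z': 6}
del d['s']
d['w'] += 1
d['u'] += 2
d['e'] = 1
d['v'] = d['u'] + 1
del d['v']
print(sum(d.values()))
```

26

del 's' → {'w': 8, 'u': 8, 'z': 6}
d['w'] = 8+1 = 9 → {'w': 9, 'u': 8, 'z': 6}
d['u'] = 8+2 = 10 → {'w': 9, 'u': 10, 'z': 6}
d['e'] = 1 → {'w': 9, 'u': 10, 'z': 6, 'e': 1}
d['v'] = d['u']+1 = 11 → {'w': 9, 'u': 10, 'z': 6, 'e': 1, 'v': 11}
del 'v' → {'w': 9, 'u': 10, 'z': 6, 'e': 1}
sum of values = 26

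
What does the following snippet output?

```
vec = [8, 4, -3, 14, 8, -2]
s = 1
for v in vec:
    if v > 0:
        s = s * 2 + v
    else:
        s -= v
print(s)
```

v=8: >0, s = 1*2+8 = 10
v=4: >0, s = 10*2+4 = 24
v=-3: not >0, s = 24-(-3) = 27
v=14: >0, s = 27*2+14 = 68
v=8: >0, s = 68*2+8 = 144
v=-2: not >0, s = 144-(-2) = 146

146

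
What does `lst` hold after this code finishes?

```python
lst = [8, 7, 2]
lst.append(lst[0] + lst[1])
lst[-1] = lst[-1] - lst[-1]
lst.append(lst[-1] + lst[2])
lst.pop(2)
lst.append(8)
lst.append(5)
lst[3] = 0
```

append lst[0]+lst[1] = 8+7 = 15 → [8, 7, 2, 15]
lst[-1] = lst[-1]-lst[-1] = 15-15 = 0 → [8, 7, 2, 0]
append lst[-1]+lst[2] = 0+2 = 2 → [8, 7, 2, 0, 2]
pop(2) removes 2 → [8, 7, 0, 2]
append 8 → [8, 7, 0, 2, 8]
append 5 → [8, 7, 0, 2, 8, 5]
lst[3] = 0 → [8, 7, 0, 0, 8, 5]

[8, 7, 0, 0, 8, 5]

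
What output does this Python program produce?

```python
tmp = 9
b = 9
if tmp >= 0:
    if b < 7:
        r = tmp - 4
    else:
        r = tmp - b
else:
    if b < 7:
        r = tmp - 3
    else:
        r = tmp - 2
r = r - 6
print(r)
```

-6

tmp=9, b=9
tmp >= 0 is True; b < 7 is False
→ r = tmp - b = 0
r = 0-6 = -6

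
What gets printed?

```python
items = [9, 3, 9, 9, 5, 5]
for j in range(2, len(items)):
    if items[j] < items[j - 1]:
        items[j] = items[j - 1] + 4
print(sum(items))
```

60

j=2: 9>=3, unchanged → [9, 3, 9, 9, 5, 5]
j=3: 9>=9, unchanged → [9, 3, 9, 9, 5, 5]
j=4: 5<9, items[4] = 9+4 = 13 → [9, 3, 9, 9, 13, 5]
j=5: 5<13, items[5] = 13+4 = 17 → [9, 3, 9, 9, 13, 17]
sum = 60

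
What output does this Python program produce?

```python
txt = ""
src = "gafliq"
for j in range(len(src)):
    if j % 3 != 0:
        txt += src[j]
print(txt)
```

j=0: skip
j=1: add 'a' → 'a'
j=2: add 'f' → 'af'
j=3: skip
j=4: add 'i' → 'afi'
j=5: add 'q' → 'afiq'

afiq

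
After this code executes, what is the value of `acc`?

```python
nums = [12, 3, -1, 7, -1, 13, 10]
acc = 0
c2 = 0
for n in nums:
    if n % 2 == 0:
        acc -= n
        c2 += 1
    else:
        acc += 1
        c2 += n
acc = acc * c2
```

n=12: even, acc = 0-12 = -12; c2=1
n=3: not even, acc = (-12)+1 = -11; c2=4
n=-1: not even, acc = (-11)+1 = -10; c2=3
n=7: not even, acc = (-10)+1 = -9; c2=10
n=-1: not even, acc = (-9)+1 = -8; c2=9
n=13: not even, acc = (-8)+1 = -7; c2=22
n=10: even, acc = (-7)-10 = -17; c2=23
acc*c2 = (-17)*23 = -391

-391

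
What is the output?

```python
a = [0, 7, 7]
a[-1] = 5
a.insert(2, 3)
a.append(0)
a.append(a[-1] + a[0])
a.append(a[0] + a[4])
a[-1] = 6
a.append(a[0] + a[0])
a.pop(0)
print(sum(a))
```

21

a[-1] = 5 → [0, 7, 5]
insert 3 at 2 → [0, 7, 3, 5]
append 0 → [0, 7, 3, 5, 0]
append a[-1]+a[0] = 0+0 = 0 → [0, 7, 3, 5, 0, 0]
append a[0]+a[4] = 0+0 = 0 → [0, 7, 3, 5, 0, 0, 0]
a[-1] = 6 → [0, 7, 3, 5, 0, 0, 6]
append a[0]+a[0] = 0+0 = 0 → [0, 7, 3, 5, 0, 0, 6, 0]
pop(0) removes 0 → [7, 3, 5, 0, 0, 6, 0]
sum = 21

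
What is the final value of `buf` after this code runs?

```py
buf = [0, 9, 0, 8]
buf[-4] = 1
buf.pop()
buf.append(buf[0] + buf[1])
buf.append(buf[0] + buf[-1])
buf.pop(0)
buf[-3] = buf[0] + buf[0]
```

buf[-4] = 1 → [1, 9, 0, 8]
pop() removes 8 → [1, 9, 0]
append buf[0]+buf[1] = 1+9 = 10 → [1, 9, 0, 10]
append buf[0]+buf[-1] = 1+10 = 11 → [1, 9, 0, 10, 11]
pop(0) removes 1 → [9, 0, 10, 11]
buf[-3] = buf[0]+buf[0] = 9+9 = 18 → [9, 18, 10, 11]

[9, 18, 10, 11]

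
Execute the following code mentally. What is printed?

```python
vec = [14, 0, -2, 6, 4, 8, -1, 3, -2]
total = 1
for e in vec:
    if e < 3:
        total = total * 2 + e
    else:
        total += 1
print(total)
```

e=14: not <3, total = 1+1 = 2
e=0: <3, total = 2*2+0 = 4
e=-2: <3, total = 4*2+(-2) = 6
e=6: not <3, total = 6+1 = 7
e=4: not <3, total = 7+1 = 8
e=8: not <3, total = 8+1 = 9
e=-1: <3, total = 9*2+(-1) = 17
e=3: not <3, total = 17+1 = 18
e=-2: <3, total = 18*2+(-2) = 34

34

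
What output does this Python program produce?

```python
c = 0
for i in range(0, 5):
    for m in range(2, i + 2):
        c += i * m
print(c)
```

i=1,m=2: c = 0+2 = 2
i=2,m=2: c = 2+4 = 6
i=2,m=3: c = 6+6 = 12
i=3,m=2: c = 12+6 = 18
i=3,m=3: c = 18+9 = 27
i=3,m=4: c = 27+12 = 39
i=4,m=2: c = 39+8 = 47
i=4,m=3: c = 47+12 = 59
i=4,m=4: c = 59+16 = 75
i=4,m=5: c = 75+20 = 95

95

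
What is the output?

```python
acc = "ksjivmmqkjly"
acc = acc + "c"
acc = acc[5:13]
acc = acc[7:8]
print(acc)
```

c

+ 'c' → 'ksjivmmqkjlyc'
slice [5:13] → 'mmqkjlyc'
slice [7:8] → 'c'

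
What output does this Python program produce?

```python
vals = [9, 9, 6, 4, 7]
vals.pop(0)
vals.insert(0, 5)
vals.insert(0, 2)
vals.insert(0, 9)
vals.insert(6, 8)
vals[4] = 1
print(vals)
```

pop(0) removes 9 → [9, 6, 4, 7]
insert 5 at 0 → [5, 9, 6, 4, 7]
insert 2 at 0 → [2, 5, 9, 6, 4, 7]
insert 9 at 0 → [9, 2, 5, 9, 6, 4, 7]
insert 8 at 6 → [9, 2, 5, 9, 6, 4, 8, 7]
vals[4] = 1 → [9, 2, 5, 9, 1, 4, 8, 7]

[9, 2, 5, 9, 1, 4, 8, 7]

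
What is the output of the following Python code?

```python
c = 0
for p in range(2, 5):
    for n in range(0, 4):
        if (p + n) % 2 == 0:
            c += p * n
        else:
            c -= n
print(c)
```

14

p=2,n=0: even sum, c = 0+0 = 0
p=2,n=1: odd sum, c = 0-1 = -1
p=2,n=2: even sum, c = (-1)+4 = 3
p=2,n=3: odd sum, c = 3-3 = 0
p=3,n=0: odd sum, c = 0-0 = 0
p=3,n=1: even sum, c = 0+3 = 3
p=3,n=2: odd sum, c = 3-2 = 1
p=3,n=3: even sum, c = 1+9 = 10
p=4,n=0: even sum, c = 10+0 = 10
p=4,n=1: odd sum, c = 10-1 = 9
p=4,n=2: even sum, c = 9+8 = 17
p=4,n=3: odd sum, c = 17-3 = 14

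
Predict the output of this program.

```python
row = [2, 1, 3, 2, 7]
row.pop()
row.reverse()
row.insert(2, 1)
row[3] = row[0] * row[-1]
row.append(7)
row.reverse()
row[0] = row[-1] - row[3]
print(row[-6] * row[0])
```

1

pop() removes 7 → [2, 1, 3, 2]
reverse → [2, 3, 1, 2]
insert 1 at 2 → [2, 3, 1, 1, 2]
row[3] = row[0]*row[-1] = 2*2 = 4 → [2, 3, 1, 4, 2]
append 7 → [2, 3, 1, 4, 2, 7]
reverse → [7, 2, 4, 1, 3, 2]
row[0] = row[-1]-row[3] = 2-1 = 1 → [1, 2, 4, 1, 3, 2]
row[-6]*row[0] = 1*1 = 1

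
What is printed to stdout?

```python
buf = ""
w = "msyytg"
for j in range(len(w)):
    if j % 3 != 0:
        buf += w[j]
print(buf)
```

j=0: skip
j=1: add 's' → 's'
j=2: add 'y' → 'sy'
j=3: skip
j=4: add 't' → 'syt'
j=5: add 'g' → 'sytg'

sytg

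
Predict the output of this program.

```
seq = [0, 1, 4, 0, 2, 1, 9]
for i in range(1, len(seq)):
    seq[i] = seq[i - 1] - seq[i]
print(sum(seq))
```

-43

i=1: seq[1] = 0-1 = -1 → [0, -1, 4, 0, 2, 1, 9]
i=2: seq[2] = (-1)-4 = -5 → [0, -1, -5, 0, 2, 1, 9]
i=3: seq[3] = (-5)-0 = -5 → [0, -1, -5, -5, 2, 1, 9]
i=4: seq[4] = (-5)-2 = -7 → [0, -1, -5, -5, -7, 1, 9]
i=5: seq[5] = (-7)-1 = -8 → [0, -1, -5, -5, -7, -8, 9]
i=6: seq[6] = (-8)-9 = -17 → [0, -1, -5, -5, -7, -8, -17]
sum = -43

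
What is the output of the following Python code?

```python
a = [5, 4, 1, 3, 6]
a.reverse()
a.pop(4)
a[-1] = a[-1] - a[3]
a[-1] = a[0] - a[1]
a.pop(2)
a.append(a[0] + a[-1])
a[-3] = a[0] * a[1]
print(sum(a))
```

36

reverse → [6, 3, 1, 4, 5]
pop(4) removes 5 → [6, 3, 1, 4]
a[-1] = a[-1]-a[3] = 4-4 = 0 → [6, 3, 1, 0]
a[-1] = a[0]-a[1] = 6-3 = 3 → [6, 3, 1, 3]
pop(2) removes 1 → [6, 3, 3]
append a[0]+a[-1] = 6+3 = 9 → [6, 3, 3, 9]
a[-3] = a[0]*a[1] = 6*3 = 18 → [6, 18, 3, 9]
sum = 36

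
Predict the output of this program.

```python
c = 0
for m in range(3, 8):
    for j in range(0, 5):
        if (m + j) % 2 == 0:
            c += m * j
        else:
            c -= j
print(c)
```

m=3,j=0: odd sum, c = 0-0 = 0
m=3,j=1: even sum, c = 0+3 = 3
m=3,j=2: odd sum, c = 3-2 = 1
m=3,j=3: even sum, c = 1+9 = 10
m=3,j=4: odd sum, c = 10-4 = 6
m=4,j=0: even sum, c = 6+0 = 6
m=4,j=1: odd sum, c = 6-1 = 5
m=4,j=2: even sum, c = 5+8 = 13
m=4,j=3: odd sum, c = 13-3 = 10
m=4,j=4: even sum, c = 10+16 = 26
m=5,j=0: odd sum, c = 26-0 = 26
m=5,j=1: even sum, c = 26+5 = 31
m=5,j=2: odd sum, c = 31-2 = 29
m=5,j=3: even sum, c = 29+15 = 44
m=5,j=4: odd sum, c = 44-4 = 40
m=6,j=0: even sum, c = 40+0 = 40
m=6,j=1: odd sum, c = 40-1 = 39
m=6,j=2: even sum, c = 39+12 = 51
m=6,j=3: odd sum, c = 51-3 = 48
m=6,j=4: even sum, c = 48+24 = 72
m=7,j=0: odd sum, c = 72-0 = 72
m=7,j=1: even sum, c = 72+7 = 79
m=7,j=2: odd sum, c = 79-2 = 77
m=7,j=3: even sum, c = 77+21 = 98
m=7,j=4: odd sum, c = 98-4 = 94

94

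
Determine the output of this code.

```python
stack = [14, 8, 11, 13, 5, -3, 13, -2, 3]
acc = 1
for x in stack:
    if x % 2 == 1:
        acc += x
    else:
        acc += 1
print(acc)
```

x=14: not odd, acc = 1+1 = 2
x=8: not odd, acc = 2+1 = 3
x=11: odd, acc = 3+11 = 14
x=13: odd, acc = 14+13 = 27
x=5: odd, acc = 27+5 = 32
x=-3: odd, acc = 32+(-3) = 29
x=13: odd, acc = 29+13 = 42
x=-2: not odd, acc = 42+1 = 43
x=3: odd, acc = 43+3 = 46

46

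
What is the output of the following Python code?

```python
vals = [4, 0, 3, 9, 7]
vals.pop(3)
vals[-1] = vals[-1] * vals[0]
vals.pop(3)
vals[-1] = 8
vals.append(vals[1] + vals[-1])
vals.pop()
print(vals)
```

[4, 0, 8]

pop(3) removes 9 → [4, 0, 3, 7]
vals[-1] = vals[-1]*vals[0] = 7*4 = 28 → [4, 0, 3, 28]
pop(3) removes 28 → [4, 0, 3]
vals[-1] = 8 → [4, 0, 8]
append vals[1]+vals[-1] = 0+8 = 8 → [4, 0, 8, 8]
pop() removes 8 → [4, 0, 8]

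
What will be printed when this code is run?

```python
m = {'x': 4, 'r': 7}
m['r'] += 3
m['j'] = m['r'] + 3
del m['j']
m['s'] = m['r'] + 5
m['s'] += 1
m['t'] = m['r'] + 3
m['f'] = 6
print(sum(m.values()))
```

m['r'] = 7+3 = 10 → {'x': 4, 'r': 10}
m['j'] = m['r']+3 = 13 → {'x': 4, 'r': 10, 'j': 13}
del 'j' → {'x': 4, 'r': 10}
m['s'] = m['r']+5 = 15 → {'x': 4, 'r': 10, 's': 15}
m['s'] = 15+1 = 16 → {'x': 4, 'r': 10, 's': 16}
m['t'] = m['r']+3 = 13 → {'x': 4, 'r': 10, 's': 16, 't': 13}
m['f'] = 6 → {'x': 4, 'r': 10, 's': 16, 't': 13, 'f': 6}
sum of values = 49

49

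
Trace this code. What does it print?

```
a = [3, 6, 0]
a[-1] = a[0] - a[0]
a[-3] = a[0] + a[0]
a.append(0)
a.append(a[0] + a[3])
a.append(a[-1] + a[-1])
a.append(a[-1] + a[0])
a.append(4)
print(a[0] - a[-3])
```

a[-1] = a[0]-a[0] = 3-3 = 0 → [3, 6, 0]
a[-3] = a[0]+a[0] = 3+3 = 6 → [6, 6, 0]
append 0 → [6, 6, 0, 0]
append a[0]+a[3] = 6+0 = 6 → [6, 6, 0, 0, 6]
append a[-1]+a[-1] = 6+6 = 12 → [6, 6, 0, 0, 6, 12]
append a[-1]+a[0] = 12+6 = 18 → [6, 6, 0, 0, 6, 12, 18]
append 4 → [6, 6, 0, 0, 6, 12, 18, 4]
a[0]-a[-3] = 6-12 = -6

-6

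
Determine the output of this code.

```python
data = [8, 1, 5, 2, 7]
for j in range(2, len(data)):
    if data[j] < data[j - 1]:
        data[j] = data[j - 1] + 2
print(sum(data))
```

28

j=2: 5>=1, unchanged → [8, 1, 5, 2, 7]
j=3: 2<5, data[3] = 5+2 = 7 → [8, 1, 5, 7, 7]
j=4: 7>=7, unchanged → [8, 1, 5, 7, 7]
sum = 28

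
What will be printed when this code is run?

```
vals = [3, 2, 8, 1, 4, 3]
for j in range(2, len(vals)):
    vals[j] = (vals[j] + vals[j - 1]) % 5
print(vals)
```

[3, 2, 0, 1, 0, 3]

j=2: vals[2] = (8+2)%5 = 0 → [3, 2, 0, 1, 4, 3]
j=3: vals[3] = (1+0)%5 = 1 → [3, 2, 0, 1, 4, 3]
j=4: vals[4] = (4+1)%5 = 0 → [3, 2, 0, 1, 0, 3]
j=5: vals[5] = (3+0)%5 = 3 → [3, 2, 0, 1, 0, 3]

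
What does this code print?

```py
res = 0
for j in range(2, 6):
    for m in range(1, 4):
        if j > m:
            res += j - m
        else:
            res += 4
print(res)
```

31

j=2,m=1: 2>1, res = 0+1 = 1
j=2,m=2: not 2>2, res = 1+4 = 5
j=2,m=3: not 2>3, res = 5+4 = 9
j=3,m=1: 3>1, res = 9+2 = 11
j=3,m=2: 3>2, res = 11+1 = 12
j=3,m=3: not 3>3, res = 12+4 = 16
j=4,m=1: 4>1, res = 16+3 = 19
j=4,m=2: 4>2, res = 19+2 = 21
j=4,m=3: 4>3, res = 21+1 = 22
j=5,m=1: 5>1, res = 22+4 = 26
j=5,m=2: 5>2, res = 26+3 = 29
j=5,m=3: 5>3, res = 29+2 = 31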